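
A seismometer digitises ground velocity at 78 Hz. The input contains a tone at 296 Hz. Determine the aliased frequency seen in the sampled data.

16 Hz

296 Hz mod fs = 62 Hz.
62 Hz > fs/2 = 39 Hz, folds to fs − 62 Hz = 16 Hz.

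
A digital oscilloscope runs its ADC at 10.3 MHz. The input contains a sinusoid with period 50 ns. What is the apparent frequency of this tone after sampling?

T = 50 ns → f = 1/T = 20 MHz.
20 MHz mod fs = 9.7 MHz.
9.7 MHz > fs/2 = 5.15 MHz, folds to fs − 9.7 MHz = 0.6 MHz.

0.6 MHz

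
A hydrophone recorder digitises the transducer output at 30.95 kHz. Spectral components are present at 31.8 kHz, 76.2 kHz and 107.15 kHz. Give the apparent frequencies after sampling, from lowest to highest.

fs/2 = 15.475 kHz.
31.8 kHz mod fs = 0.85 kHz.
0.85 kHz ≤ fs/2 = 15.475 kHz, appears at 0.85 kHz.
76.2 kHz mod fs = 14.3 kHz.
14.3 kHz ≤ fs/2 = 15.475 kHz, appears at 14.3 kHz.
107.15 kHz mod fs = 14.3 kHz.
14.3 kHz ≤ fs/2 = 15.475 kHz, appears at 14.3 kHz.
Distinct values: {0.85 kHz, 14.3 kHz}.

0.85 kHz, 14.3 kHz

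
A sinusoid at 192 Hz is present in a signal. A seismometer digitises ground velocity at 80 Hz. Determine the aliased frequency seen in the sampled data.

32 Hz

192 Hz mod fs = 32 Hz.
32 Hz ≤ fs/2 = 40 Hz, appears at 32 Hz.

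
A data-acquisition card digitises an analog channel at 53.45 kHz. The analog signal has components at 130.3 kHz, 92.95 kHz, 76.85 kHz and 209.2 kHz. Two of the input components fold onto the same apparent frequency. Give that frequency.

23.4 kHz

fs/2 = 26.725 kHz.
130.3 kHz mod fs = 23.4 kHz.
23.4 kHz ≤ fs/2 = 26.725 kHz, appears at 23.4 kHz.
92.95 kHz mod fs = 39.5 kHz.
39.5 kHz > fs/2 = 26.725 kHz, folds to fs − 39.5 kHz = 13.95 kHz.
76.85 kHz mod fs = 23.4 kHz.
23.4 kHz ≤ fs/2 = 26.725 kHz, appears at 23.4 kHz.
209.2 kHz mod fs = 48.85 kHz.
48.85 kHz > fs/2 = 26.725 kHz, folds to fs − 48.85 kHz = 4.6 kHz.
76.85 kHz and 130.3 kHz both map to 23.4 kHz.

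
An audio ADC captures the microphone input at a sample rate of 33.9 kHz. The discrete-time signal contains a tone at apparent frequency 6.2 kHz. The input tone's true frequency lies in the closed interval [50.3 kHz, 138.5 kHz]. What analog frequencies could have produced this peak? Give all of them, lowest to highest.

Frequencies that alias to 6.2 kHz are k·fs ± 6.2 kHz for integer k ≥ 0.
k=0: 6.2 kHz.
k=1: 27.7 kHz, 40.1 kHz.
k=2: 61.6 kHz, 74 kHz.
k=3: 95.5 kHz, 107.9 kHz.
k=4: 129.4 kHz, 141.8 kHz.
k=5: 163.3 kHz, 175.7 kHz.
Within [50.3 kHz, 138.5 kHz]: 61.6 kHz, 74 kHz, 95.5 kHz, 107.9 kHz, 129.4 kHz.

61.6 kHz, 74 kHz, 95.5 kHz, 107.9 kHz, 129.4 kHz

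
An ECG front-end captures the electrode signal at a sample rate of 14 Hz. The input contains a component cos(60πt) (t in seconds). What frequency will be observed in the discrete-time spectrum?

2 Hz

ω = 60π rad/s → f = ω/(2π) = 30 Hz.
30 Hz mod fs = 2 Hz.
2 Hz ≤ fs/2 = 7 Hz, appears at 2 Hz.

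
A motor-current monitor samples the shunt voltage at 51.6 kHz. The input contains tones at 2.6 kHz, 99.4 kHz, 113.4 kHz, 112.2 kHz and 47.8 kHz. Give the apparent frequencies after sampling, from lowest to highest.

2.6 kHz, 3.8 kHz, 9 kHz, 10.2 kHz

fs/2 = 25.8 kHz.
2.6 kHz ≤ fs/2 = 25.8 kHz, passes unchanged.
99.4 kHz mod fs = 47.8 kHz.
47.8 kHz > fs/2 = 25.8 kHz, folds to fs − 47.8 kHz = 3.8 kHz.
113.4 kHz mod fs = 10.2 kHz.
10.2 kHz ≤ fs/2 = 25.8 kHz, appears at 10.2 kHz.
112.2 kHz mod fs = 9 kHz.
9 kHz ≤ fs/2 = 25.8 kHz, appears at 9 kHz.
47.8 kHz > fs/2 = 25.8 kHz, folds to fs − 47.8 kHz = 3.8 kHz.
Distinct values: {2.6 kHz, 3.8 kHz, 9 kHz, 10.2 kHz}.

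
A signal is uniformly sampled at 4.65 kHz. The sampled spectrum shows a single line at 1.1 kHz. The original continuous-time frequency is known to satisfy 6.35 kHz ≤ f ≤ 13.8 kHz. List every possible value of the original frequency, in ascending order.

Frequencies that alias to 1.1 kHz are k·fs ± 1.1 kHz for integer k ≥ 0.
k=0: 1.1 kHz.
k=1: 3.55 kHz, 5.75 kHz.
k=2: 8.2 kHz, 10.4 kHz.
k=3: 12.85 kHz, 15.05 kHz.
k=4: 17.5 kHz, 19.7 kHz.
Within [6.35 kHz, 13.8 kHz]: 8.2 kHz, 10.4 kHz, 12.85 kHz.

8.2 kHz, 10.4 kHz, 12.85 kHz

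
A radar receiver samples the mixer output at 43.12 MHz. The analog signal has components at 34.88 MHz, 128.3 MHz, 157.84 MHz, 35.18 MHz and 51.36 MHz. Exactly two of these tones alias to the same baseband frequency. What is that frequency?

fs/2 = 21.56 MHz.
34.88 MHz > fs/2 = 21.56 MHz, folds to fs − 34.88 MHz = 8.24 MHz.
128.3 MHz mod fs = 42.06 MHz.
42.06 MHz > fs/2 = 21.56 MHz, folds to fs − 42.06 MHz = 1.06 MHz.
157.84 MHz mod fs = 28.48 MHz.
28.48 MHz > fs/2 = 21.56 MHz, folds to fs − 28.48 MHz = 14.64 MHz.
35.18 MHz > fs/2 = 21.56 MHz, folds to fs − 35.18 MHz = 7.94 MHz.
51.36 MHz mod fs = 8.24 MHz.
8.24 MHz ≤ fs/2 = 21.56 MHz, appears at 8.24 MHz.
34.88 MHz and 51.36 MHz both map to 8.24 MHz.

8.24 MHz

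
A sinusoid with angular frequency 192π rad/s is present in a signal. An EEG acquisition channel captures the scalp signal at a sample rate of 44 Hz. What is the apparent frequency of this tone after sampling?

8 Hz

ω = 192π rad/s → f = ω/(2π) = 96 Hz.
96 Hz mod fs = 8 Hz.
8 Hz ≤ fs/2 = 22 Hz, appears at 8 Hz.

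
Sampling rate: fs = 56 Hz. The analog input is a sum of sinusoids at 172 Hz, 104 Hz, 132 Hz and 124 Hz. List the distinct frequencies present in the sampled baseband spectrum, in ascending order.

fs/2 = 28 Hz.
172 Hz mod fs = 4 Hz.
4 Hz ≤ fs/2 = 28 Hz, appears at 4 Hz.
104 Hz mod fs = 48 Hz.
48 Hz > fs/2 = 28 Hz, folds to fs − 48 Hz = 8 Hz.
132 Hz mod fs = 20 Hz.
20 Hz ≤ fs/2 = 28 Hz, appears at 20 Hz.
124 Hz mod fs = 12 Hz.
12 Hz ≤ fs/2 = 28 Hz, appears at 12 Hz.
Distinct values: {4 Hz, 8 Hz, 12 Hz, 20 Hz}.

4 Hz, 8 Hz, 12 Hz, 20 Hz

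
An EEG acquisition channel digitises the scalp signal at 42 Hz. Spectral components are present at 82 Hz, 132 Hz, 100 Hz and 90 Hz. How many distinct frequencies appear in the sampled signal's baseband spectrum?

3

fs/2 = 21 Hz.
82 Hz mod fs = 40 Hz.
40 Hz > fs/2 = 21 Hz, folds to fs − 40 Hz = 2 Hz.
132 Hz mod fs = 6 Hz.
6 Hz ≤ fs/2 = 21 Hz, appears at 6 Hz.
100 Hz mod fs = 16 Hz.
16 Hz ≤ fs/2 = 21 Hz, appears at 16 Hz.
90 Hz mod fs = 6 Hz.
6 Hz ≤ fs/2 = 21 Hz, appears at 6 Hz.
Distinct values: {2 Hz, 6 Hz, 16 Hz} → 3.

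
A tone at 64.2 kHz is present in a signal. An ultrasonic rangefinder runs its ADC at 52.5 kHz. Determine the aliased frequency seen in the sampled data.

11.7 kHz

64.2 kHz mod fs = 11.7 kHz.
11.7 kHz ≤ fs/2 = 26.25 kHz, appears at 11.7 kHz.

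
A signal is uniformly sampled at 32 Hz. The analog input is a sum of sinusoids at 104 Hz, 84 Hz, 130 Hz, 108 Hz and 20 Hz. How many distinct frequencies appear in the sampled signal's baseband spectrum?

3

fs/2 = 16 Hz.
104 Hz mod fs = 8 Hz.
8 Hz ≤ fs/2 = 16 Hz, appears at 8 Hz.
84 Hz mod fs = 20 Hz.
20 Hz > fs/2 = 16 Hz, folds to fs − 20 Hz = 12 Hz.
130 Hz mod fs = 2 Hz.
2 Hz ≤ fs/2 = 16 Hz, appears at 2 Hz.
108 Hz mod fs = 12 Hz.
12 Hz ≤ fs/2 = 16 Hz, appears at 12 Hz.
20 Hz > fs/2 = 16 Hz, folds to fs − 20 Hz = 12 Hz.
Distinct values: {2 Hz, 8 Hz, 12 Hz} → 3.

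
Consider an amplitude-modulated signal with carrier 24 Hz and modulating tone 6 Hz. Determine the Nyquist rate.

60 Hz

AM sidebands sit at fc ± fm = 18 Hz and 30 Hz.
Highest-frequency component: 30 Hz.
Nyquist rate = 2 × 30 Hz = 60 Hz.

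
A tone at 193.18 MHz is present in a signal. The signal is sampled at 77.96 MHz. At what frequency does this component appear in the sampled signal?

37.26 MHz

193.18 MHz mod fs = 37.26 MHz.
37.26 MHz ≤ fs/2 = 38.98 MHz, appears at 37.26 MHz.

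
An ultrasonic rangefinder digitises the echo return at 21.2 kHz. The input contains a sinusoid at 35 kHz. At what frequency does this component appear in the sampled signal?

35 kHz mod fs = 13.8 kHz.
13.8 kHz > fs/2 = 10.6 kHz, folds to fs − 13.8 kHz = 7.4 kHz.

7.4 kHz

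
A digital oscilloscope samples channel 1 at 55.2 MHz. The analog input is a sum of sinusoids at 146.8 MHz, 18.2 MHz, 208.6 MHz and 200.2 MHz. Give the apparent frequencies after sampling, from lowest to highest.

12.2 MHz, 18.2 MHz, 18.8 MHz, 20.6 MHz

fs/2 = 27.6 MHz.
146.8 MHz mod fs = 36.4 MHz.
36.4 MHz > fs/2 = 27.6 MHz, folds to fs − 36.4 MHz = 18.8 MHz.
18.2 MHz ≤ fs/2 = 27.6 MHz, passes unchanged.
208.6 MHz mod fs = 43 MHz.
43 MHz > fs/2 = 27.6 MHz, folds to fs − 43 MHz = 12.2 MHz.
200.2 MHz mod fs = 34.6 MHz.
34.6 MHz > fs/2 = 27.6 MHz, folds to fs − 34.6 MHz = 20.6 MHz.
Distinct values: {12.2 MHz, 18.2 MHz, 18.8 MHz, 20.6 MHz}.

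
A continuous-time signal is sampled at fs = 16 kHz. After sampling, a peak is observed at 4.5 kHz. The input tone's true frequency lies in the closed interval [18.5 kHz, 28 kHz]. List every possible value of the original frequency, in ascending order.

20.5 kHz, 27.5 kHz

Frequencies that alias to 4.5 kHz are k·fs ± 4.5 kHz for integer k ≥ 0.
k=0: 4.5 kHz.
k=1: 11.5 kHz, 20.5 kHz.
k=2: 27.5 kHz, 36.5 kHz.
k=3: 43.5 kHz, 52.5 kHz.
Within [18.5 kHz, 28 kHz]: 20.5 kHz, 27.5 kHz.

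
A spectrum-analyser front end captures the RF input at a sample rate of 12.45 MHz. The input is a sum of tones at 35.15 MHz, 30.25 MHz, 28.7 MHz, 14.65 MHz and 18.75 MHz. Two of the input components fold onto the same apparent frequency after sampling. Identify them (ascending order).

14.65 MHz, 35.15 MHz

fs/2 = 6.225 MHz.
35.15 MHz mod fs = 10.25 MHz.
10.25 MHz > fs/2 = 6.225 MHz, folds to fs − 10.25 MHz = 2.2 MHz.
30.25 MHz mod fs = 5.35 MHz.
5.35 MHz ≤ fs/2 = 6.225 MHz, appears at 5.35 MHz.
28.7 MHz mod fs = 3.8 MHz.
3.8 MHz ≤ fs/2 = 6.225 MHz, appears at 3.8 MHz.
14.65 MHz mod fs = 2.2 MHz.
2.2 MHz ≤ fs/2 = 6.225 MHz, appears at 2.2 MHz.
18.75 MHz mod fs = 6.3 MHz.
6.3 MHz > fs/2 = 6.225 MHz, folds to fs − 6.3 MHz = 6.15 MHz.
14.65 MHz and 35.15 MHz both map to 2.2 MHz.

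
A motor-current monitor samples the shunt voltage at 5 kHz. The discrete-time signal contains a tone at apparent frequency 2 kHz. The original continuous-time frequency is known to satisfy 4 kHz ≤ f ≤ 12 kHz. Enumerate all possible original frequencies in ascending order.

7 kHz, 8 kHz, 12 kHz

Frequencies that alias to 2 kHz are k·fs ± 2 kHz for integer k ≥ 0.
k=0: 2 kHz.
k=1: 3 kHz, 7 kHz.
k=2: 8 kHz, 12 kHz.
k=3: 13 kHz, 17 kHz.
Within [4 kHz, 12 kHz]: 7 kHz, 8 kHz, 12 kHz.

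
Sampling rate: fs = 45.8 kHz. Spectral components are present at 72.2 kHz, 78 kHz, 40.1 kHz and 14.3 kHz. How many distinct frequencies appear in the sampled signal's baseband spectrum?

fs/2 = 22.9 kHz.
72.2 kHz mod fs = 26.4 kHz.
26.4 kHz > fs/2 = 22.9 kHz, folds to fs − 26.4 kHz = 19.4 kHz.
78 kHz mod fs = 32.2 kHz.
32.2 kHz > fs/2 = 22.9 kHz, folds to fs − 32.2 kHz = 13.6 kHz.
40.1 kHz > fs/2 = 22.9 kHz, folds to fs − 40.1 kHz = 5.7 kHz.
14.3 kHz ≤ fs/2 = 22.9 kHz, passes unchanged.
Distinct values: {5.7 kHz, 13.6 kHz, 14.3 kHz, 19.4 kHz} → 4.

4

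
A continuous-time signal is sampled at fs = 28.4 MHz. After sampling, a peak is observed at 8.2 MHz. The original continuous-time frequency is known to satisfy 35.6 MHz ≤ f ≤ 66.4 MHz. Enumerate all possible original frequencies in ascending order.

Frequencies that alias to 8.2 MHz are k·fs ± 8.2 MHz for integer k ≥ 0.
k=0: 8.2 MHz.
k=1: 20.2 MHz, 36.6 MHz.
k=2: 48.6 MHz, 65 MHz.
k=3: 77 MHz, 93.4 MHz.
Within [35.6 MHz, 66.4 MHz]: 36.6 MHz, 48.6 MHz, 65 MHz.

36.6 MHz, 48.6 MHz, 65 MHz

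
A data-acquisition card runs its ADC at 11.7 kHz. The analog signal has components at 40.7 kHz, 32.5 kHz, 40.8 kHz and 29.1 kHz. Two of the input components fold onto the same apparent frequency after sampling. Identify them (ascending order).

fs/2 = 5.85 kHz.
40.7 kHz mod fs = 5.6 kHz.
5.6 kHz ≤ fs/2 = 5.85 kHz, appears at 5.6 kHz.
32.5 kHz mod fs = 9.1 kHz.
9.1 kHz > fs/2 = 5.85 kHz, folds to fs − 9.1 kHz = 2.6 kHz.
40.8 kHz mod fs = 5.7 kHz.
5.7 kHz ≤ fs/2 = 5.85 kHz, appears at 5.7 kHz.
29.1 kHz mod fs = 5.7 kHz.
5.7 kHz ≤ fs/2 = 5.85 kHz, appears at 5.7 kHz.
29.1 kHz and 40.8 kHz both map to 5.7 kHz.

29.1 kHz, 40.8 kHz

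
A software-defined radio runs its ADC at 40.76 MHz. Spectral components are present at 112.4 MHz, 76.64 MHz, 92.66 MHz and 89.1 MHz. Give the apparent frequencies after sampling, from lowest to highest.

4.88 MHz, 7.58 MHz, 9.88 MHz, 11.14 MHz

fs/2 = 20.38 MHz.
112.4 MHz mod fs = 30.88 MHz.
30.88 MHz > fs/2 = 20.38 MHz, folds to fs − 30.88 MHz = 9.88 MHz.
76.64 MHz mod fs = 35.88 MHz.
35.88 MHz > fs/2 = 20.38 MHz, folds to fs − 35.88 MHz = 4.88 MHz.
92.66 MHz mod fs = 11.14 MHz.
11.14 MHz ≤ fs/2 = 20.38 MHz, appears at 11.14 MHz.
89.1 MHz mod fs = 7.58 MHz.
7.58 MHz ≤ fs/2 = 20.38 MHz, appears at 7.58 MHz.
Distinct values: {4.88 MHz, 7.58 MHz, 9.88 MHz, 11.14 MHz}.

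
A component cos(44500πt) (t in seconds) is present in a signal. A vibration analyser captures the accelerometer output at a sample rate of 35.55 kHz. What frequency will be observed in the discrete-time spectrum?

13.3 kHz

ω = 44500π rad/s → f = ω/(2π) = 22250 Hz = 22.25 kHz.
22.25 kHz > fs/2 = 17.775 kHz, folds to fs − 22.25 kHz = 13.3 kHz.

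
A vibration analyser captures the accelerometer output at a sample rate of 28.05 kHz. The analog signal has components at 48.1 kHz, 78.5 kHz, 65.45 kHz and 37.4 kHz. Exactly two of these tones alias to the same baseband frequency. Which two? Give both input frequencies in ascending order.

fs/2 = 14.025 kHz.
48.1 kHz mod fs = 20.05 kHz.
20.05 kHz > fs/2 = 14.025 kHz, folds to fs − 20.05 kHz = 8 kHz.
78.5 kHz mod fs = 22.4 kHz.
22.4 kHz > fs/2 = 14.025 kHz, folds to fs − 22.4 kHz = 5.65 kHz.
65.45 kHz mod fs = 9.35 kHz.
9.35 kHz ≤ fs/2 = 14.025 kHz, appears at 9.35 kHz.
37.4 kHz mod fs = 9.35 kHz.
9.35 kHz ≤ fs/2 = 14.025 kHz, appears at 9.35 kHz.
37.4 kHz and 65.45 kHz both map to 9.35 kHz.

37.4 kHz, 65.45 kHz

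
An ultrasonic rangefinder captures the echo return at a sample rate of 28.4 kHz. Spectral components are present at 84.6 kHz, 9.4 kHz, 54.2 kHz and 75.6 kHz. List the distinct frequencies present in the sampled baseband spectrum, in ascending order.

0.6 kHz, 2.6 kHz, 9.4 kHz, 9.6 kHz

fs/2 = 14.2 kHz.
84.6 kHz mod fs = 27.8 kHz.
27.8 kHz > fs/2 = 14.2 kHz, folds to fs − 27.8 kHz = 0.6 kHz.
9.4 kHz ≤ fs/2 = 14.2 kHz, passes unchanged.
54.2 kHz mod fs = 25.8 kHz.
25.8 kHz > fs/2 = 14.2 kHz, folds to fs − 25.8 kHz = 2.6 kHz.
75.6 kHz mod fs = 18.8 kHz.
18.8 kHz > fs/2 = 14.2 kHz, folds to fs − 18.8 kHz = 9.6 kHz.
Distinct values: {0.6 kHz, 2.6 kHz, 9.4 kHz, 9.6 kHz}.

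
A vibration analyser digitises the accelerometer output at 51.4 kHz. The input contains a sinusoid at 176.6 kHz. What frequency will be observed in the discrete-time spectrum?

176.6 kHz mod fs = 22.4 kHz.
22.4 kHz ≤ fs/2 = 25.7 kHz, appears at 22.4 kHz.

22.4 kHz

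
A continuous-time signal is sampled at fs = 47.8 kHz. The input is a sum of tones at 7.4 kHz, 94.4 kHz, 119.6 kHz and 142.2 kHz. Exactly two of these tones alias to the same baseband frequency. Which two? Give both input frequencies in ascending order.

94.4 kHz, 142.2 kHz

fs/2 = 23.9 kHz.
7.4 kHz ≤ fs/2 = 23.9 kHz, passes unchanged.
94.4 kHz mod fs = 46.6 kHz.
46.6 kHz > fs/2 = 23.9 kHz, folds to fs − 46.6 kHz = 1.2 kHz.
119.6 kHz mod fs = 24 kHz.
24 kHz > fs/2 = 23.9 kHz, folds to fs − 24 kHz = 23.8 kHz.
142.2 kHz mod fs = 46.6 kHz.
46.6 kHz > fs/2 = 23.9 kHz, folds to fs − 46.6 kHz = 1.2 kHz.
94.4 kHz and 142.2 kHz both map to 1.2 kHz.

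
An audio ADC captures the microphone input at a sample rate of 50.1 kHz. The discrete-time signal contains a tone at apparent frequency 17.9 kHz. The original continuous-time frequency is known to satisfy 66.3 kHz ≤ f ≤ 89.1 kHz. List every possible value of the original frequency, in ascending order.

Frequencies that alias to 17.9 kHz are k·fs ± 17.9 kHz for integer k ≥ 0.
k=0: 17.9 kHz.
k=1: 32.2 kHz, 68 kHz.
k=2: 82.3 kHz, 118.1 kHz.
k=3: 132.4 kHz, 168.2 kHz.
Within [66.3 kHz, 89.1 kHz]: 68 kHz, 82.3 kHz.

68 kHz, 82.3 kHz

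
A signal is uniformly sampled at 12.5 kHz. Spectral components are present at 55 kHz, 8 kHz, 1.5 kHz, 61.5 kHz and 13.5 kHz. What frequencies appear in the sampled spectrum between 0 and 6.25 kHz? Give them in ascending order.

1 kHz, 1.5 kHz, 4.5 kHz, 5 kHz

fs/2 = 6.25 kHz.
55 kHz mod fs = 5 kHz.
5 kHz ≤ fs/2 = 6.25 kHz, appears at 5 kHz.
8 kHz > fs/2 = 6.25 kHz, folds to fs − 8 kHz = 4.5 kHz.
1.5 kHz ≤ fs/2 = 6.25 kHz, passes unchanged.
61.5 kHz mod fs = 11.5 kHz.
11.5 kHz > fs/2 = 6.25 kHz, folds to fs − 11.5 kHz = 1 kHz.
13.5 kHz mod fs = 1 kHz.
1 kHz ≤ fs/2 = 6.25 kHz, appears at 1 kHz.
Distinct values: {1 kHz, 1.5 kHz, 4.5 kHz, 5 kHz}.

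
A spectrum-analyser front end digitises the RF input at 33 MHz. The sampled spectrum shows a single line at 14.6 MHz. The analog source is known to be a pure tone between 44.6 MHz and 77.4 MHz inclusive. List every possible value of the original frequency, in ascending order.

47.6 MHz, 51.4 MHz

Frequencies that alias to 14.6 MHz are k·fs ± 14.6 MHz for integer k ≥ 0.
k=0: 14.6 MHz.
k=1: 18.4 MHz, 47.6 MHz.
k=2: 51.4 MHz, 80.6 MHz.
k=3: 84.4 MHz, 113.6 MHz.
Within [44.6 MHz, 77.4 MHz]: 47.6 MHz, 51.4 MHz.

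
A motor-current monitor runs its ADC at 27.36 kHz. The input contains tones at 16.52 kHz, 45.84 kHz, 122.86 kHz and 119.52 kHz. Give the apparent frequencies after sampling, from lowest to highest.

8.88 kHz, 10.08 kHz, 10.84 kHz, 13.42 kHz

fs/2 = 13.68 kHz.
16.52 kHz > fs/2 = 13.68 kHz, folds to fs − 16.52 kHz = 10.84 kHz.
45.84 kHz mod fs = 18.48 kHz.
18.48 kHz > fs/2 = 13.68 kHz, folds to fs − 18.48 kHz = 8.88 kHz.
122.86 kHz mod fs = 13.42 kHz.
13.42 kHz ≤ fs/2 = 13.68 kHz, appears at 13.42 kHz.
119.52 kHz mod fs = 10.08 kHz.
10.08 kHz ≤ fs/2 = 13.68 kHz, appears at 10.08 kHz.
Distinct values: {8.88 kHz, 10.08 kHz, 10.84 kHz, 13.42 kHz}.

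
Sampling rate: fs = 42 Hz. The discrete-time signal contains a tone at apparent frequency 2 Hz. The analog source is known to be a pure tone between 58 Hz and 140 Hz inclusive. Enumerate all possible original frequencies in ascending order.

Frequencies that alias to 2 Hz are k·fs ± 2 Hz for integer k ≥ 0.
k=0: 2 Hz.
k=1: 40 Hz, 44 Hz.
k=2: 82 Hz, 86 Hz.
k=3: 124 Hz, 128 Hz.
k=4: 166 Hz, 170 Hz.
Within [58 Hz, 140 Hz]: 82 Hz, 86 Hz, 124 Hz, 128 Hz.

82 Hz, 86 Hz, 124 Hz, 128 Hz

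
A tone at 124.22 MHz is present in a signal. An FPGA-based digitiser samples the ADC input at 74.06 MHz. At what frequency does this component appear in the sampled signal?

124.22 MHz mod fs = 50.16 MHz.
50.16 MHz > fs/2 = 37.03 MHz, folds to fs − 50.16 MHz = 23.9 MHz.

23.9 MHz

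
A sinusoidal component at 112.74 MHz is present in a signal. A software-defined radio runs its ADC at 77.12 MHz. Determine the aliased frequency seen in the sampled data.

35.62 MHz

112.74 MHz mod fs = 35.62 MHz.
35.62 MHz ≤ fs/2 = 38.56 MHz, appears at 35.62 MHz.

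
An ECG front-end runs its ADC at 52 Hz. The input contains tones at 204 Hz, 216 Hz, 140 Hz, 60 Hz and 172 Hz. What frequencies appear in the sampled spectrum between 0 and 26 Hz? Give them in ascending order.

4 Hz, 8 Hz, 16 Hz

fs/2 = 26 Hz.
204 Hz mod fs = 48 Hz.
48 Hz > fs/2 = 26 Hz, folds to fs − 48 Hz = 4 Hz.
216 Hz mod fs = 8 Hz.
8 Hz ≤ fs/2 = 26 Hz, appears at 8 Hz.
140 Hz mod fs = 36 Hz.
36 Hz > fs/2 = 26 Hz, folds to fs − 36 Hz = 16 Hz.
60 Hz mod fs = 8 Hz.
8 Hz ≤ fs/2 = 26 Hz, appears at 8 Hz.
172 Hz mod fs = 16 Hz.
16 Hz ≤ fs/2 = 26 Hz, appears at 16 Hz.
Distinct values: {4 Hz, 8 Hz, 16 Hz}.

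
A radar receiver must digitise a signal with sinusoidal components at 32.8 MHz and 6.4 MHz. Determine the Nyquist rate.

65.6 MHz

Highest-frequency component: 32.8 MHz.
Nyquist rate = 2 × 32.8 MHz = 65.6 MHz.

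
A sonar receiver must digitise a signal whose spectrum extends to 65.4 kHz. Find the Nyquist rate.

Nyquist rate = 2 × 65.4 kHz = 130.8 kHz.

130.8 kHz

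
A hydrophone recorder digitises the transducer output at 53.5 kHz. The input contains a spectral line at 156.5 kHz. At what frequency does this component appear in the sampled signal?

156.5 kHz mod fs = 49.5 kHz.
49.5 kHz > fs/2 = 26.75 kHz, folds to fs − 49.5 kHz = 4 kHz.

4 kHz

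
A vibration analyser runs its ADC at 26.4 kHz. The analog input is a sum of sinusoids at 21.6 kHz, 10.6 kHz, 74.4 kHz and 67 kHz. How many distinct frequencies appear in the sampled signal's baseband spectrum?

3

fs/2 = 13.2 kHz.
21.6 kHz > fs/2 = 13.2 kHz, folds to fs − 21.6 kHz = 4.8 kHz.
10.6 kHz ≤ fs/2 = 13.2 kHz, passes unchanged.
74.4 kHz mod fs = 21.6 kHz.
21.6 kHz > fs/2 = 13.2 kHz, folds to fs − 21.6 kHz = 4.8 kHz.
67 kHz mod fs = 14.2 kHz.
14.2 kHz > fs/2 = 13.2 kHz, folds to fs − 14.2 kHz = 12.2 kHz.
Distinct values: {4.8 kHz, 10.6 kHz, 12.2 kHz} → 3.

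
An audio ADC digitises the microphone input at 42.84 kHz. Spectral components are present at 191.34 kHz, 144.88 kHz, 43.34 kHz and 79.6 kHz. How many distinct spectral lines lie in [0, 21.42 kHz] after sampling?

4

fs/2 = 21.42 kHz.
191.34 kHz mod fs = 19.98 kHz.
19.98 kHz ≤ fs/2 = 21.42 kHz, appears at 19.98 kHz.
144.88 kHz mod fs = 16.36 kHz.
16.36 kHz ≤ fs/2 = 21.42 kHz, appears at 16.36 kHz.
43.34 kHz mod fs = 0.5 kHz.
0.5 kHz ≤ fs/2 = 21.42 kHz, appears at 0.5 kHz.
79.6 kHz mod fs = 36.76 kHz.
36.76 kHz > fs/2 = 21.42 kHz, folds to fs − 36.76 kHz = 6.08 kHz.
Distinct values: {0.5 kHz, 6.08 kHz, 16.36 kHz, 19.98 kHz} → 4.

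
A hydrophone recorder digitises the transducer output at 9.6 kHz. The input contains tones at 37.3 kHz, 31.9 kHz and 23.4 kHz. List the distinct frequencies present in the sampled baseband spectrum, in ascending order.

fs/2 = 4.8 kHz.
37.3 kHz mod fs = 8.5 kHz.
8.5 kHz > fs/2 = 4.8 kHz, folds to fs − 8.5 kHz = 1.1 kHz.
31.9 kHz mod fs = 3.1 kHz.
3.1 kHz ≤ fs/2 = 4.8 kHz, appears at 3.1 kHz.
23.4 kHz mod fs = 4.2 kHz.
4.2 kHz ≤ fs/2 = 4.8 kHz, appears at 4.2 kHz.
Distinct values: {1.1 kHz, 3.1 kHz, 4.2 kHz}.

1.1 kHz, 3.1 kHz, 4.2 kHz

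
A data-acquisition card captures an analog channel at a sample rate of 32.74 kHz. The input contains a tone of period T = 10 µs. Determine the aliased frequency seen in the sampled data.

T = 10 µs → f = 1/T = 100 kHz.
100 kHz mod fs = 1.78 kHz.
1.78 kHz ≤ fs/2 = 16.37 kHz, appears at 1.78 kHz.

1.78 kHz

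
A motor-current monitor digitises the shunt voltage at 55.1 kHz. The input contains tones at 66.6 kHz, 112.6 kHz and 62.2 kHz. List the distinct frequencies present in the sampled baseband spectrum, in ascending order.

fs/2 = 27.55 kHz.
66.6 kHz mod fs = 11.5 kHz.
11.5 kHz ≤ fs/2 = 27.55 kHz, appears at 11.5 kHz.
112.6 kHz mod fs = 2.4 kHz.
2.4 kHz ≤ fs/2 = 27.55 kHz, appears at 2.4 kHz.
62.2 kHz mod fs = 7.1 kHz.
7.1 kHz ≤ fs/2 = 27.55 kHz, appears at 7.1 kHz.
Distinct values: {2.4 kHz, 7.1 kHz, 11.5 kHz}.

2.4 kHz, 7.1 kHz, 11.5 kHz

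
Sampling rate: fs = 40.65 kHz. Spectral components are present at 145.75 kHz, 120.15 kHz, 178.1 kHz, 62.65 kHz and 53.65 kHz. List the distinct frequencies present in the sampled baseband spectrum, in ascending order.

1.8 kHz, 13 kHz, 15.5 kHz, 16.85 kHz, 18.65 kHz

fs/2 = 20.325 kHz.
145.75 kHz mod fs = 23.8 kHz.
23.8 kHz > fs/2 = 20.325 kHz, folds to fs − 23.8 kHz = 16.85 kHz.
120.15 kHz mod fs = 38.85 kHz.
38.85 kHz > fs/2 = 20.325 kHz, folds to fs − 38.85 kHz = 1.8 kHz.
178.1 kHz mod fs = 15.5 kHz.
15.5 kHz ≤ fs/2 = 20.325 kHz, appears at 15.5 kHz.
62.65 kHz mod fs = 22 kHz.
22 kHz > fs/2 = 20.325 kHz, folds to fs − 22 kHz = 18.65 kHz.
53.65 kHz mod fs = 13 kHz.
13 kHz ≤ fs/2 = 20.325 kHz, appears at 13 kHz.
Distinct values: {1.8 kHz, 13 kHz, 15.5 kHz, 16.85 kHz, 18.65 kHz}.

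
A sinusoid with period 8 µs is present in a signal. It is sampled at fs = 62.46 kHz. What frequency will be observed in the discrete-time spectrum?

T = 8 µs → f = 1/T = 125 kHz.
125 kHz mod fs = 0.08 kHz.
0.08 kHz ≤ fs/2 = 31.23 kHz, appears at 0.08 kHz.

0.08 kHz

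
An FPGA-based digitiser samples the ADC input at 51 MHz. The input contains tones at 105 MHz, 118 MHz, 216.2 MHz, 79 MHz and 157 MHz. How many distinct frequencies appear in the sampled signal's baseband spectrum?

fs/2 = 25.5 MHz.
105 MHz mod fs = 3 MHz.
3 MHz ≤ fs/2 = 25.5 MHz, appears at 3 MHz.
118 MHz mod fs = 16 MHz.
16 MHz ≤ fs/2 = 25.5 MHz, appears at 16 MHz.
216.2 MHz mod fs = 12.2 MHz.
12.2 MHz ≤ fs/2 = 25.5 MHz, appears at 12.2 MHz.
79 MHz mod fs = 28 MHz.
28 MHz > fs/2 = 25.5 MHz, folds to fs − 28 MHz = 23 MHz.
157 MHz mod fs = 4 MHz.
4 MHz ≤ fs/2 = 25.5 MHz, appears at 4 MHz.
Distinct values: {3 MHz, 4 MHz, 12.2 MHz, 16 MHz, 23 MHz} → 5.

5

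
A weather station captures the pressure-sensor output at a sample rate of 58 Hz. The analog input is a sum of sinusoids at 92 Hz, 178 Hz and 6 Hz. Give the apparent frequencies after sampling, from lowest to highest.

4 Hz, 6 Hz, 24 Hz

fs/2 = 29 Hz.
92 Hz mod fs = 34 Hz.
34 Hz > fs/2 = 29 Hz, folds to fs − 34 Hz = 24 Hz.
178 Hz mod fs = 4 Hz.
4 Hz ≤ fs/2 = 29 Hz, appears at 4 Hz.
6 Hz ≤ fs/2 = 29 Hz, passes unchanged.
Distinct values: {4 Hz, 6 Hz, 24 Hz}.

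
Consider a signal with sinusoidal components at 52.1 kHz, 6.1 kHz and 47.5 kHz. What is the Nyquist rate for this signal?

Highest-frequency component: 52.1 kHz.
Nyquist rate = 2 × 52.1 kHz = 104.2 kHz.

104.2 kHz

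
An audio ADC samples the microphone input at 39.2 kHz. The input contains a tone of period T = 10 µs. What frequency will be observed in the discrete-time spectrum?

17.6 kHz

T = 10 µs → f = 1/T = 100 kHz.
100 kHz mod fs = 21.6 kHz.
21.6 kHz > fs/2 = 19.6 kHz, folds to fs − 21.6 kHz = 17.6 kHz.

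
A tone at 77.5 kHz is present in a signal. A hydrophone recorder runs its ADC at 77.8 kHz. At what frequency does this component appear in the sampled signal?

0.3 kHz

77.5 kHz > fs/2 = 38.9 kHz, folds to fs − 77.5 kHz = 0.3 kHz.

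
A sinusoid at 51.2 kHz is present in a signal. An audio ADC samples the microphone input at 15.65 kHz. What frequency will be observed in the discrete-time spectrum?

4.25 kHz

51.2 kHz mod fs = 4.25 kHz.
4.25 kHz ≤ fs/2 = 7.825 kHz, appears at 4.25 kHz.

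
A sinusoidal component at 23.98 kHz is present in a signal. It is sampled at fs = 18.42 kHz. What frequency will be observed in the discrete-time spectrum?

23.98 kHz mod fs = 5.56 kHz.
5.56 kHz ≤ fs/2 = 9.21 kHz, appears at 5.56 kHz.

5.56 kHz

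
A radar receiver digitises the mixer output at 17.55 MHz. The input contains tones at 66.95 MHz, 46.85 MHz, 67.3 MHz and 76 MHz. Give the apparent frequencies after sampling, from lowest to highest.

fs/2 = 8.775 MHz.
66.95 MHz mod fs = 14.3 MHz.
14.3 MHz > fs/2 = 8.775 MHz, folds to fs − 14.3 MHz = 3.25 MHz.
46.85 MHz mod fs = 11.75 MHz.
11.75 MHz > fs/2 = 8.775 MHz, folds to fs − 11.75 MHz = 5.8 MHz.
67.3 MHz mod fs = 14.65 MHz.
14.65 MHz > fs/2 = 8.775 MHz, folds to fs − 14.65 MHz = 2.9 MHz.
76 MHz mod fs = 5.8 MHz.
5.8 MHz ≤ fs/2 = 8.775 MHz, appears at 5.8 MHz.
Distinct values: {2.9 MHz, 3.25 MHz, 5.8 MHz}.

2.9 MHz, 3.25 MHz, 5.8 MHz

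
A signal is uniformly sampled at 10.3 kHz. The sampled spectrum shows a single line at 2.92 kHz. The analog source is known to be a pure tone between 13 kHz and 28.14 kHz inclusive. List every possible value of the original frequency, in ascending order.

13.22 kHz, 17.68 kHz, 23.52 kHz, 27.98 kHz

Frequencies that alias to 2.92 kHz are k·fs ± 2.92 kHz for integer k ≥ 0.
k=0: 2.92 kHz.
k=1: 7.38 kHz, 13.22 kHz.
k=2: 17.68 kHz, 23.52 kHz.
k=3: 27.98 kHz, 33.82 kHz.
k=4: 38.28 kHz, 44.12 kHz.
Within [13 kHz, 28.14 kHz]: 13.22 kHz, 17.68 kHz, 23.52 kHz, 27.98 kHz.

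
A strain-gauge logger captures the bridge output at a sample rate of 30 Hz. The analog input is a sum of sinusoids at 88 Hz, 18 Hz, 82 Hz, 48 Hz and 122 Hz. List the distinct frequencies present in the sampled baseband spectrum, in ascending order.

fs/2 = 15 Hz.
88 Hz mod fs = 28 Hz.
28 Hz > fs/2 = 15 Hz, folds to fs − 28 Hz = 2 Hz.
18 Hz > fs/2 = 15 Hz, folds to fs − 18 Hz = 12 Hz.
82 Hz mod fs = 22 Hz.
22 Hz > fs/2 = 15 Hz, folds to fs − 22 Hz = 8 Hz.
48 Hz mod fs = 18 Hz.
18 Hz > fs/2 = 15 Hz, folds to fs − 18 Hz = 12 Hz.
122 Hz mod fs = 2 Hz.
2 Hz ≤ fs/2 = 15 Hz, appears at 2 Hz.
Distinct values: {2 Hz, 8 Hz, 12 Hz}.

2 Hz, 8 Hz, 12 Hz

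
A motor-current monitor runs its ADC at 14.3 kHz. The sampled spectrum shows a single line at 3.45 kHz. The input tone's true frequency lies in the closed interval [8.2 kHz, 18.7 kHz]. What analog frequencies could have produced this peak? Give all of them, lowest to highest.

10.85 kHz, 17.75 kHz

Frequencies that alias to 3.45 kHz are k·fs ± 3.45 kHz for integer k ≥ 0.
k=0: 3.45 kHz.
k=1: 10.85 kHz, 17.75 kHz.
k=2: 25.15 kHz, 32.05 kHz.
Within [8.2 kHz, 18.7 kHz]: 10.85 kHz, 17.75 kHz.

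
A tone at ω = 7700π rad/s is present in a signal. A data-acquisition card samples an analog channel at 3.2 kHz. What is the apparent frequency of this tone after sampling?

ω = 7700π rad/s → f = ω/(2π) = 3850 Hz = 3.85 kHz.
3.85 kHz mod fs = 0.65 kHz.
0.65 kHz ≤ fs/2 = 1.6 kHz, appears at 0.65 kHz.

0.65 kHz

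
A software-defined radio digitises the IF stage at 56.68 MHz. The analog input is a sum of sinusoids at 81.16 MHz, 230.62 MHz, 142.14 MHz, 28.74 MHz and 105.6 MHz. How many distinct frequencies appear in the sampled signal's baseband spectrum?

5

fs/2 = 28.34 MHz.
81.16 MHz mod fs = 24.48 MHz.
24.48 MHz ≤ fs/2 = 28.34 MHz, appears at 24.48 MHz.
230.62 MHz mod fs = 3.9 MHz.
3.9 MHz ≤ fs/2 = 28.34 MHz, appears at 3.9 MHz.
142.14 MHz mod fs = 28.78 MHz.
28.78 MHz > fs/2 = 28.34 MHz, folds to fs − 28.78 MHz = 27.9 MHz.
28.74 MHz > fs/2 = 28.34 MHz, folds to fs − 28.74 MHz = 27.94 MHz.
105.6 MHz mod fs = 48.92 MHz.
48.92 MHz > fs/2 = 28.34 MHz, folds to fs − 48.92 MHz = 7.76 MHz.
Distinct values: {3.9 MHz, 7.76 MHz, 24.48 MHz, 27.9 MHz, 27.94 MHz} → 5.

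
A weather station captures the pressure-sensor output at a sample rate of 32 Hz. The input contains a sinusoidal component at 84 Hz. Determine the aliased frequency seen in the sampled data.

12 Hz

84 Hz mod fs = 20 Hz.
20 Hz > fs/2 = 16 Hz, folds to fs − 20 Hz = 12 Hz.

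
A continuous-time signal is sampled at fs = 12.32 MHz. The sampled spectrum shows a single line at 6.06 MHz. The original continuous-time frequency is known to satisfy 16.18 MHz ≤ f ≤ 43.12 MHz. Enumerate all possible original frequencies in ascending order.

Frequencies that alias to 6.06 MHz are k·fs ± 6.06 MHz for integer k ≥ 0.
k=0: 6.06 MHz.
k=1: 6.26 MHz, 18.38 MHz.
k=2: 18.58 MHz, 30.7 MHz.
k=3: 30.9 MHz, 43.02 MHz.
k=4: 43.22 MHz, 55.34 MHz.
Within [16.18 MHz, 43.12 MHz]: 18.38 MHz, 18.58 MHz, 30.7 MHz, 30.9 MHz, 43.02 MHz.

18.38 MHz, 18.58 MHz, 30.7 MHz, 30.9 MHz, 43.02 MHz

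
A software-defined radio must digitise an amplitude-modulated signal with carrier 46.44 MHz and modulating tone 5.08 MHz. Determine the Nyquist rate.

AM sidebands sit at fc ± fm = 41.36 MHz and 51.52 MHz.
Highest-frequency component: 51.52 MHz.
Nyquist rate = 2 × 51.52 MHz = 103.04 MHz.

103.04 MHz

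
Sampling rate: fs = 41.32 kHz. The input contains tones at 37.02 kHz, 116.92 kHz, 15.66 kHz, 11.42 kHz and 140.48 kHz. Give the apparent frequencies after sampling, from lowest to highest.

fs/2 = 20.66 kHz.
37.02 kHz > fs/2 = 20.66 kHz, folds to fs − 37.02 kHz = 4.3 kHz.
116.92 kHz mod fs = 34.28 kHz.
34.28 kHz > fs/2 = 20.66 kHz, folds to fs − 34.28 kHz = 7.04 kHz.
15.66 kHz ≤ fs/2 = 20.66 kHz, passes unchanged.
11.42 kHz ≤ fs/2 = 20.66 kHz, passes unchanged.
140.48 kHz mod fs = 16.52 kHz.
16.52 kHz ≤ fs/2 = 20.66 kHz, appears at 16.52 kHz.
Distinct values: {4.3 kHz, 7.04 kHz, 11.42 kHz, 15.66 kHz, 16.52 kHz}.

4.3 kHz, 7.04 kHz, 11.42 kHz, 15.66 kHz, 16.52 kHz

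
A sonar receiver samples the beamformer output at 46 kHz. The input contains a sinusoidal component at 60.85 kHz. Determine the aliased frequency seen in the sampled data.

14.85 kHz

60.85 kHz mod fs = 14.85 kHz.
14.85 kHz ≤ fs/2 = 23 kHz, appears at 14.85 kHz.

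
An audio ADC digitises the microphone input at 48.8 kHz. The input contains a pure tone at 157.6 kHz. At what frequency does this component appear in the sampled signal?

11.2 kHz

157.6 kHz mod fs = 11.2 kHz.
11.2 kHz ≤ fs/2 = 24.4 kHz, appears at 11.2 kHz.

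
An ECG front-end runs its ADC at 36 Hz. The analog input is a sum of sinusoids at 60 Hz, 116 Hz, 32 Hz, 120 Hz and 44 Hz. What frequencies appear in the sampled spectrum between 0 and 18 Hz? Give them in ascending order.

4 Hz, 8 Hz, 12 Hz

fs/2 = 18 Hz.
60 Hz mod fs = 24 Hz.
24 Hz > fs/2 = 18 Hz, folds to fs − 24 Hz = 12 Hz.
116 Hz mod fs = 8 Hz.
8 Hz ≤ fs/2 = 18 Hz, appears at 8 Hz.
32 Hz > fs/2 = 18 Hz, folds to fs − 32 Hz = 4 Hz.
120 Hz mod fs = 12 Hz.
12 Hz ≤ fs/2 = 18 Hz, appears at 12 Hz.
44 Hz mod fs = 8 Hz.
8 Hz ≤ fs/2 = 18 Hz, appears at 8 Hz.
Distinct values: {4 Hz, 8 Hz, 12 Hz}.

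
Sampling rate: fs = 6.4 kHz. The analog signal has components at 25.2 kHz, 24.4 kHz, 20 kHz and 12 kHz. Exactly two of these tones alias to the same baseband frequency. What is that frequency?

0.8 kHz

fs/2 = 3.2 kHz.
25.2 kHz mod fs = 6 kHz.
6 kHz > fs/2 = 3.2 kHz, folds to fs − 6 kHz = 0.4 kHz.
24.4 kHz mod fs = 5.2 kHz.
5.2 kHz > fs/2 = 3.2 kHz, folds to fs − 5.2 kHz = 1.2 kHz.
20 kHz mod fs = 0.8 kHz.
0.8 kHz ≤ fs/2 = 3.2 kHz, appears at 0.8 kHz.
12 kHz mod fs = 5.6 kHz.
5.6 kHz > fs/2 = 3.2 kHz, folds to fs − 5.6 kHz = 0.8 kHz.
12 kHz and 20 kHz both map to 0.8 kHz.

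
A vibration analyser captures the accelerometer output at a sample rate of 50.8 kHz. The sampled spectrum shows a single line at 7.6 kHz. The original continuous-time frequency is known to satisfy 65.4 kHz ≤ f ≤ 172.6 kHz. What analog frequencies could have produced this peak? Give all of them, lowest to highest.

94 kHz, 109.2 kHz, 144.8 kHz, 160 kHz

Frequencies that alias to 7.6 kHz are k·fs ± 7.6 kHz for integer k ≥ 0.
k=0: 7.6 kHz.
k=1: 43.2 kHz, 58.4 kHz.
k=2: 94 kHz, 109.2 kHz.
k=3: 144.8 kHz, 160 kHz.
k=4: 195.6 kHz, 210.8 kHz.
Within [65.4 kHz, 172.6 kHz]: 94 kHz, 109.2 kHz, 144.8 kHz, 160 kHz.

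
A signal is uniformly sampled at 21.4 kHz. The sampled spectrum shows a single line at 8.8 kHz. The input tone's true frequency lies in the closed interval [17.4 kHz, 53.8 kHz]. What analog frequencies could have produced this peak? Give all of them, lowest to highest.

Frequencies that alias to 8.8 kHz are k·fs ± 8.8 kHz for integer k ≥ 0.
k=0: 8.8 kHz.
k=1: 12.6 kHz, 30.2 kHz.
k=2: 34 kHz, 51.6 kHz.
k=3: 55.4 kHz, 73 kHz.
Within [17.4 kHz, 53.8 kHz]: 30.2 kHz, 34 kHz, 51.6 kHz.

30.2 kHz, 34 kHz, 51.6 kHz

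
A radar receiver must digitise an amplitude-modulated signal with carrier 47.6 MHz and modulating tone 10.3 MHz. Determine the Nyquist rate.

AM sidebands sit at fc ± fm = 37.3 MHz and 57.9 MHz.
Highest-frequency component: 57.9 MHz.
Nyquist rate = 2 × 57.9 MHz = 115.8 MHz.

115.8 MHz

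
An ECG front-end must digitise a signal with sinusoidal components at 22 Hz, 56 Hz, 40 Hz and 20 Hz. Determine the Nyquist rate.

Highest-frequency component: 56 Hz.
Nyquist rate = 2 × 56 Hz = 112 Hz.

112 Hz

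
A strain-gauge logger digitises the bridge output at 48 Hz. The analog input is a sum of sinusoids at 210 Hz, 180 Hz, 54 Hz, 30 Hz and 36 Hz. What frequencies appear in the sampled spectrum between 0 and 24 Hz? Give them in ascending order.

6 Hz, 12 Hz, 18 Hz

fs/2 = 24 Hz.
210 Hz mod fs = 18 Hz.
18 Hz ≤ fs/2 = 24 Hz, appears at 18 Hz.
180 Hz mod fs = 36 Hz.
36 Hz > fs/2 = 24 Hz, folds to fs − 36 Hz = 12 Hz.
54 Hz mod fs = 6 Hz.
6 Hz ≤ fs/2 = 24 Hz, appears at 6 Hz.
30 Hz > fs/2 = 24 Hz, folds to fs − 30 Hz = 18 Hz.
36 Hz > fs/2 = 24 Hz, folds to fs − 36 Hz = 12 Hz.
Distinct values: {6 Hz, 12 Hz, 18 Hz}.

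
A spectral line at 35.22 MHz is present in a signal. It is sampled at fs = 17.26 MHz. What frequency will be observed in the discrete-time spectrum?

35.22 MHz mod fs = 0.7 MHz.
0.7 MHz ≤ fs/2 = 8.63 MHz, appears at 0.7 MHz.

0.7 MHz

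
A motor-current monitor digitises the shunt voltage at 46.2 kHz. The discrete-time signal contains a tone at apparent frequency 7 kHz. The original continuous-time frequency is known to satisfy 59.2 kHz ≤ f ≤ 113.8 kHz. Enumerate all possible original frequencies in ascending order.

Frequencies that alias to 7 kHz are k·fs ± 7 kHz for integer k ≥ 0.
k=0: 7 kHz.
k=1: 39.2 kHz, 53.2 kHz.
k=2: 85.4 kHz, 99.4 kHz.
k=3: 131.6 kHz, 145.6 kHz.
Within [59.2 kHz, 113.8 kHz]: 85.4 kHz, 99.4 kHz.

85.4 kHz, 99.4 kHz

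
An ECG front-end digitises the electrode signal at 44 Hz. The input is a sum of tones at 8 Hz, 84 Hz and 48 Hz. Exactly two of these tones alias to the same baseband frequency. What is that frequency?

fs/2 = 22 Hz.
8 Hz ≤ fs/2 = 22 Hz, passes unchanged.
84 Hz mod fs = 40 Hz.
40 Hz > fs/2 = 22 Hz, folds to fs − 40 Hz = 4 Hz.
48 Hz mod fs = 4 Hz.
4 Hz ≤ fs/2 = 22 Hz, appears at 4 Hz.
48 Hz and 84 Hz both map to 4 Hz.

4 Hz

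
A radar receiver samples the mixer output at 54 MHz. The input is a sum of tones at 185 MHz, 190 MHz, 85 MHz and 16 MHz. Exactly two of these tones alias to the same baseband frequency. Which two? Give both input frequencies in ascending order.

85 MHz, 185 MHz

fs/2 = 27 MHz.
185 MHz mod fs = 23 MHz.
23 MHz ≤ fs/2 = 27 MHz, appears at 23 MHz.
190 MHz mod fs = 28 MHz.
28 MHz > fs/2 = 27 MHz, folds to fs − 28 MHz = 26 MHz.
85 MHz mod fs = 31 MHz.
31 MHz > fs/2 = 27 MHz, folds to fs − 31 MHz = 23 MHz.
16 MHz ≤ fs/2 = 27 MHz, passes unchanged.
85 MHz and 185 MHz both map to 23 MHz.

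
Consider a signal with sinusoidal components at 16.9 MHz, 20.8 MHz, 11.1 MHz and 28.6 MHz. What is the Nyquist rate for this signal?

57.2 MHz

Highest-frequency component: 28.6 MHz.
Nyquist rate = 2 × 28.6 MHz = 57.2 MHz.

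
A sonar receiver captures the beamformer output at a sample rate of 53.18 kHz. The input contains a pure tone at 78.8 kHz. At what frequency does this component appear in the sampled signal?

78.8 kHz mod fs = 25.62 kHz.
25.62 kHz ≤ fs/2 = 26.59 kHz, appears at 25.62 kHz.

25.62 kHz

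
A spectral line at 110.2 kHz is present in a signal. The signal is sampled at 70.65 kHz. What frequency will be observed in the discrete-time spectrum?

110.2 kHz mod fs = 39.55 kHz.
39.55 kHz > fs/2 = 35.325 kHz, folds to fs − 39.55 kHz = 31.1 kHz.

31.1 kHz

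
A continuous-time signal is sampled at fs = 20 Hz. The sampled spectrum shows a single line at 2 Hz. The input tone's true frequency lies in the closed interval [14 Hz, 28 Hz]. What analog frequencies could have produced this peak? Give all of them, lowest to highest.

18 Hz, 22 Hz

Frequencies that alias to 2 Hz are k·fs ± 2 Hz for integer k ≥ 0.
k=0: 2 Hz.
k=1: 18 Hz, 22 Hz.
k=2: 38 Hz, 42 Hz.
Within [14 Hz, 28 Hz]: 18 Hz, 22 Hz.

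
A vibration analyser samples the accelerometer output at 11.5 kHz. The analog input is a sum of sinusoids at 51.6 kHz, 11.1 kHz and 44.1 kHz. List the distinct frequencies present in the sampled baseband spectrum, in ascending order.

0.4 kHz, 1.9 kHz, 5.6 kHz

fs/2 = 5.75 kHz.
51.6 kHz mod fs = 5.6 kHz.
5.6 kHz ≤ fs/2 = 5.75 kHz, appears at 5.6 kHz.
11.1 kHz > fs/2 = 5.75 kHz, folds to fs − 11.1 kHz = 0.4 kHz.
44.1 kHz mod fs = 9.6 kHz.
9.6 kHz > fs/2 = 5.75 kHz, folds to fs − 9.6 kHz = 1.9 kHz.
Distinct values: {0.4 kHz, 1.9 kHz, 5.6 kHz}.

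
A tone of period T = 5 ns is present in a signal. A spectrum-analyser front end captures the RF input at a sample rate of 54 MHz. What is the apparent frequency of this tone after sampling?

T = 5 ns → f = 1/T = 200 MHz.
200 MHz mod fs = 38 MHz.
38 MHz > fs/2 = 27 MHz, folds to fs − 38 MHz = 16 MHz.

16 MHz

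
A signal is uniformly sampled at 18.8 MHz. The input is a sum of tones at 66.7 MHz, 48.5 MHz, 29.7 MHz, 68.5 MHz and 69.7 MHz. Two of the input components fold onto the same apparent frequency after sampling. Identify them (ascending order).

fs/2 = 9.4 MHz.
66.7 MHz mod fs = 10.3 MHz.
10.3 MHz > fs/2 = 9.4 MHz, folds to fs − 10.3 MHz = 8.5 MHz.
48.5 MHz mod fs = 10.9 MHz.
10.9 MHz > fs/2 = 9.4 MHz, folds to fs − 10.9 MHz = 7.9 MHz.
29.7 MHz mod fs = 10.9 MHz.
10.9 MHz > fs/2 = 9.4 MHz, folds to fs − 10.9 MHz = 7.9 MHz.
68.5 MHz mod fs = 12.1 MHz.
12.1 MHz > fs/2 = 9.4 MHz, folds to fs − 12.1 MHz = 6.7 MHz.
69.7 MHz mod fs = 13.3 MHz.
13.3 MHz > fs/2 = 9.4 MHz, folds to fs − 13.3 MHz = 5.5 MHz.
29.7 MHz and 48.5 MHz both map to 7.9 MHz.

29.7 MHz, 48.5 MHz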